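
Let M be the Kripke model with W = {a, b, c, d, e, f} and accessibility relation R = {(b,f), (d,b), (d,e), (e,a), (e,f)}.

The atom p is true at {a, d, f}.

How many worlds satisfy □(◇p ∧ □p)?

4

a: no successors, so □(◇p ∧ □p) holds vacuously. ✓
b: successors {f}; ◇p ∧ □p there: f:F. ✗
c: no successors, so □(◇p ∧ □p) holds vacuously. ✓
d: successors {b, e}; ◇p ∧ □p there: b:T, e:T. ✓
e: successors {a, f}; ◇p ∧ □p there: a:F, f:F. ✗
f: no successors, so □(◇p ∧ □p) holds vacuously. ✓
Satisfying worlds: {a, c, d, f}.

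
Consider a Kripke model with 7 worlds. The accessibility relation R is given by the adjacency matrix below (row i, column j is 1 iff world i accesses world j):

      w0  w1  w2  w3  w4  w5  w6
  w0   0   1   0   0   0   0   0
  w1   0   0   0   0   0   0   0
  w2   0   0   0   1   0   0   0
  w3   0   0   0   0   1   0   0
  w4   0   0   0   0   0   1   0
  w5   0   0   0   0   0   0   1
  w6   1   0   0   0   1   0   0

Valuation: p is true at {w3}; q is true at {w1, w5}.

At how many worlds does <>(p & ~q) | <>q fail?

w0: <>(p & ~q) is F, <>q is T. ✓
w1: <>(p & ~q) is F, <>q is F. ✗
w2: <>(p & ~q) is T, <>q is F. ✓
w3: <>(p & ~q) is F, <>q is F. ✗
w4: <>(p & ~q) is F, <>q is T. ✓
w5: <>(p & ~q) is F, <>q is F. ✗
w6: <>(p & ~q) is F, <>q is F. ✗
Satisfying worlds: {w0, w2, w4}.
So <>(p & ~q) | <>q fails at the other 4 worlds.

4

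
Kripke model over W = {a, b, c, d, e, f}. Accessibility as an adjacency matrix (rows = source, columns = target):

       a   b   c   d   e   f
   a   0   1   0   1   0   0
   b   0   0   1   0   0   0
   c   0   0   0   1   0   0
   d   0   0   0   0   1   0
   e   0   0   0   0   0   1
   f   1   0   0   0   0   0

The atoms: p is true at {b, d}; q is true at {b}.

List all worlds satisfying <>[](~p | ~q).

{a, b, c, d, e}

a: successors {b, d}; [](~p | ~q) there: b:T, d:T. ✓
b: successors {c}; [](~p | ~q) there: c:T. ✓
c: successors {d}; [](~p | ~q) there: d:T. ✓
d: successors {e}; [](~p | ~q) there: e:T. ✓
e: successors {f}; [](~p | ~q) there: f:T. ✓
f: successors {a}; [](~p | ~q) there: a:F. ✗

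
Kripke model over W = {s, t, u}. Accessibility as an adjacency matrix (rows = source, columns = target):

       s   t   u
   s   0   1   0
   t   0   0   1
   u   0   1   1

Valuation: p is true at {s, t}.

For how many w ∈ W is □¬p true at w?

1

s: successors {t}; ¬p there: t:F. ✗
t: successors {u}; ¬p there: u:T. ✓
u: successors {t, u}; ¬p there: t:F, u:T. ✗
Satisfying worlds: {t}.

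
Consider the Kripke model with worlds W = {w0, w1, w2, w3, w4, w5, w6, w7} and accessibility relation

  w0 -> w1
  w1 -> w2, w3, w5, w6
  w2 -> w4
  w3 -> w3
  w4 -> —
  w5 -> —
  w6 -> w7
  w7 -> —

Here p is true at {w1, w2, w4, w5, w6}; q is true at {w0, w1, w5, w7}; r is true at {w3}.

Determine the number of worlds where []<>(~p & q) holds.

3

w0: successors {w1}; <>(~p & q) there: w1:F. ✗
w1: successors {w2, w3, w5, w6}; <>(~p & q) there: w2:F, w3:F, w5:F, w6:T. ✗
w2: successors {w4}; <>(~p & q) there: w4:F. ✗
w3: successors {w3}; <>(~p & q) there: w3:F. ✗
w4: no successors, so []<>(~p & q) holds vacuously. ✓
w5: no successors, so []<>(~p & q) holds vacuously. ✓
w6: successors {w7}; <>(~p & q) there: w7:F. ✗
w7: no successors, so []<>(~p & q) holds vacuously. ✓
Satisfying worlds: {w4, w5, w7}.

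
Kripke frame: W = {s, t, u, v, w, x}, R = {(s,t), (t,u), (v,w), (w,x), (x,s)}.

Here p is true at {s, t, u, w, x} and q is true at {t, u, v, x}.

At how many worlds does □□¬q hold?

3

s: successors {t}; □¬q there: t:F. ✗
t: successors {u}; □¬q there: u:T. ✓
u: no successors, so □□¬q holds vacuously. ✓
v: successors {w}; □¬q there: w:F. ✗
w: successors {x}; □¬q there: x:T. ✓
x: successors {s}; □¬q there: s:F. ✗
Satisfying worlds: {t, u, w}.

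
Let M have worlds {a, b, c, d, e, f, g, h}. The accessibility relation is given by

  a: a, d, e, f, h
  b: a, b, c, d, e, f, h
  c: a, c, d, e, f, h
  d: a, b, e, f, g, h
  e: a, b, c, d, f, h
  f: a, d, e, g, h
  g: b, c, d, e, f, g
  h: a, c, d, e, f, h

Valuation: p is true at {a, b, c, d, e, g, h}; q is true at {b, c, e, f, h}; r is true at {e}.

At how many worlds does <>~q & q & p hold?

a: <>~q is T, q & p is F. ✗
b: <>~q is T, q & p is T. ✓
c: <>~q is T, q & p is T. ✓
d: <>~q is T, q & p is F. ✗
e: <>~q is T, q & p is T. ✓
f: <>~q is T, q & p is F. ✗
g: <>~q is T, q & p is F. ✗
h: <>~q is T, q & p is T. ✓
Satisfying worlds: {b, c, e, h}.

4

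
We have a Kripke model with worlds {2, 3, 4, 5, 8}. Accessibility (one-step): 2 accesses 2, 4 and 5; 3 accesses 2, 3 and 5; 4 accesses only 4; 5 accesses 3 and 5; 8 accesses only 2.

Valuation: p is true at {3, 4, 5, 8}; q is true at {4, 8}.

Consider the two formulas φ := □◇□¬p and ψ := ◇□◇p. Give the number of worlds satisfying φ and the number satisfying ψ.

0 and 5

For □◇□¬p:
2: successors {2, 4, 5}; ◇□¬p there: 2:F, 4:F, 5:F. ✗
3: successors {2, 3, 5}; ◇□¬p there: 2:F, 3:F, 5:F. ✗
4: successors {4}; ◇□¬p there: 4:F. ✗
5: successors {3, 5}; ◇□¬p there: 3:F, 5:F. ✗
8: successors {2}; ◇□¬p there: 2:F. ✗
— 0 worlds.
For ◇□◇p:
2: successors {2, 4, 5}; □◇p there: 2:T, 4:T, 5:T. ✓
3: successors {2, 3, 5}; □◇p there: 2:T, 3:T, 5:T. ✓
4: successors {4}; □◇p there: 4:T. ✓
5: successors {3, 5}; □◇p there: 3:T, 5:T. ✓
8: successors {2}; □◇p there: 2:T. ✓
— 5 worlds.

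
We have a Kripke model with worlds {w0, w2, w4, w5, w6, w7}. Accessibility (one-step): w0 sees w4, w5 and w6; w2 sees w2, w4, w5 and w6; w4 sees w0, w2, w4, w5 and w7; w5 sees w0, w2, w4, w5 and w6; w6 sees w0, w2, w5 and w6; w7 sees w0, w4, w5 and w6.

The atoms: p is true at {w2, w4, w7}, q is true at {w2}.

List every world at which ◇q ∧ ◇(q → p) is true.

{w2, w4, w5, w6}

w0: ◇q is F, ◇(q → p) is T. ✗
w2: ◇q is T, ◇(q → p) is T. ✓
w4: ◇q is T, ◇(q → p) is T. ✓
w5: ◇q is T, ◇(q → p) is T. ✓
w6: ◇q is T, ◇(q → p) is T. ✓
w7: ◇q is F, ◇(q → p) is T. ✗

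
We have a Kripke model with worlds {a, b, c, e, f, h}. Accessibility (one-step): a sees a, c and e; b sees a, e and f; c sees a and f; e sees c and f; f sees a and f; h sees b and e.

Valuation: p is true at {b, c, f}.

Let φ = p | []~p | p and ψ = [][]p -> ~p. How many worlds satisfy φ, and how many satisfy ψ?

For p | []~p | p:
a: p is F, []~p | p is F. ✗
b: p is T, []~p | p is T. ✓
c: p is T, []~p | p is T. ✓
e: p is F, []~p | p is F. ✗
f: p is T, []~p | p is T. ✓
h: p is F, []~p | p is F. ✗
— 3 worlds.
For [][]p -> ~p:
a: [][]p is F, ~p is T. ✓
b: [][]p is F, ~p is F. ✓
c: [][]p is F, ~p is F. ✓
e: [][]p is F, ~p is T. ✓
f: [][]p is F, ~p is F. ✓
h: [][]p is F, ~p is T. ✓
— 6 worlds.

3 and 6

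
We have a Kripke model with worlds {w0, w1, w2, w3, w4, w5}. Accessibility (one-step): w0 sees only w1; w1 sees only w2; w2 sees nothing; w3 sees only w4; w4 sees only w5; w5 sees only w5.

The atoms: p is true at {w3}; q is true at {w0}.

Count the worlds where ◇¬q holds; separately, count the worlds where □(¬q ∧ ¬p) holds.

5 and 6

For ◇¬q:
w0: successors {w1}; ¬q there: w1:T. ✓
w1: successors {w2}; ¬q there: w2:T. ✓
w2: no successors, so ◇¬q fails. ✗
w3: successors {w4}; ¬q there: w4:T. ✓
w4: successors {w5}; ¬q there: w5:T. ✓
w5: successors {w5}; ¬q there: w5:T. ✓
— 5 worlds.
For □(¬q ∧ ¬p):
w0: successors {w1}; ¬q ∧ ¬p there: w1:T. ✓
w1: successors {w2}; ¬q ∧ ¬p there: w2:T. ✓
w2: no successors, so □(¬q ∧ ¬p) holds vacuously. ✓
w3: successors {w4}; ¬q ∧ ¬p there: w4:T. ✓
w4: successors {w5}; ¬q ∧ ¬p there: w5:T. ✓
w5: successors {w5}; ¬q ∧ ¬p there: w5:T. ✓
— 6 worlds.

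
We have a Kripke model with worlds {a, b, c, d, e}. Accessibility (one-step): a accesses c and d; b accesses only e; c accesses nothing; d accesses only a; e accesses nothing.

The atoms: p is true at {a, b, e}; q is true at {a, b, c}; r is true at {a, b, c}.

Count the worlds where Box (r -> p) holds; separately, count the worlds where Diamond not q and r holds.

4 and 2

For Box (r -> p):
a: successors {c, d}; r -> p there: c:F, d:T. ✗
b: successors {e}; r -> p there: e:T. ✓
c: no successors, so Box (r -> p) holds vacuously. ✓
d: successors {a}; r -> p there: a:T. ✓
e: no successors, so Box (r -> p) holds vacuously. ✓
— 4 worlds.
For Diamond not q and r:
a: Diamond not q is T, r is T. ✓
b: Diamond not q is T, r is T. ✓
c: Diamond not q is F, r is T. ✗
d: Diamond not q is F, r is F. ✗
e: Diamond not q is F, r is F. ✗
— 2 worlds.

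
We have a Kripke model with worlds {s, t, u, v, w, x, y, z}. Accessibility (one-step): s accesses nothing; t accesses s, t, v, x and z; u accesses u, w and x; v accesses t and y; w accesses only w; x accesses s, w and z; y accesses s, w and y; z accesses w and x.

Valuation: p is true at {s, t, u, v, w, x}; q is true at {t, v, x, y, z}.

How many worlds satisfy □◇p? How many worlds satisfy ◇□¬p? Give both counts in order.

For □◇p:
s: no successors, so □◇p holds vacuously. ✓
t: successors {s, t, v, x, z}; ◇p there: s:F, t:T, v:T, x:T, z:T. ✗
u: successors {u, w, x}; ◇p there: u:T, w:T, x:T. ✓
v: successors {t, y}; ◇p there: t:T, y:T. ✓
w: successors {w}; ◇p there: w:T. ✓
x: successors {s, w, z}; ◇p there: s:F, w:T, z:T. ✗
y: successors {s, w, y}; ◇p there: s:F, w:T, y:T. ✗
z: successors {w, x}; ◇p there: w:T, x:T. ✓
— 5 worlds.
For ◇□¬p:
s: no successors, so ◇□¬p fails. ✗
t: successors {s, t, v, x, z}; □¬p there: s:T, t:F, v:F, x:F, z:F. ✓
u: successors {u, w, x}; □¬p there: u:F, w:F, x:F. ✗
v: successors {t, y}; □¬p there: t:F, y:F. ✗
w: successors {w}; □¬p there: w:F. ✗
x: successors {s, w, z}; □¬p there: s:T, w:F, z:F. ✓
y: successors {s, w, y}; □¬p there: s:T, w:F, y:F. ✓
z: successors {w, x}; □¬p there: w:F, x:F. ✗
— 3 worlds.

5 and 3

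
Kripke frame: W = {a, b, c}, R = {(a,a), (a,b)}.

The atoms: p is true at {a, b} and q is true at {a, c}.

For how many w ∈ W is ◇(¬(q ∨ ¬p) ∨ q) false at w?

2

a: successors {a, b}; ¬(q ∨ ¬p) ∨ q there: a:T, b:T. ✓
b: no successors, so ◇(¬(q ∨ ¬p) ∨ q) fails. ✗
c: no successors, so ◇(¬(q ∨ ¬p) ∨ q) fails. ✗
Satisfying worlds: {a}.
So ◇(¬(q ∨ ¬p) ∨ q) fails at the other 2 worlds.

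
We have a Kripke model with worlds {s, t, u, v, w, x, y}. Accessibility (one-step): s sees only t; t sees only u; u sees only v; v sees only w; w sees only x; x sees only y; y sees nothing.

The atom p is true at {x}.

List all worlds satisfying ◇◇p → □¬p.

s: ◇◇p is F, □¬p is T. ✓
t: ◇◇p is F, □¬p is T. ✓
u: ◇◇p is F, □¬p is T. ✓
v: ◇◇p is T, □¬p is T. ✓
w: ◇◇p is F, □¬p is F. ✓
x: ◇◇p is F, □¬p is T. ✓
y: ◇◇p is F, □¬p is T. ✓

{s, t, u, v, w, x, y}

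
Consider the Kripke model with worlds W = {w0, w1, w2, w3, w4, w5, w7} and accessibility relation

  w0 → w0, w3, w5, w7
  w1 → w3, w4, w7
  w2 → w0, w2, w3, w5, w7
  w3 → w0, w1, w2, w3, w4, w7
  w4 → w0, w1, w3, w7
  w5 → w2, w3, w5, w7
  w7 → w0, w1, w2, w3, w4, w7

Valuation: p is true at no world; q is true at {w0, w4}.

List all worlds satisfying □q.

w0: successors {w0, w3, w5, w7}; q there: w0:T, w3:F, w5:F, w7:F. ✗
w1: successors {w3, w4, w7}; q there: w3:F, w4:T, w7:F. ✗
w2: successors {w0, w2, w3, w5, w7}; q there: w0:T, w2:F, w3:F, w5:F, w7:F. ✗
w3: successors {w0, w1, w2, w3, w4, w7}; q there: w0:T, w1:F, w2:F, w3:F, w4:T, w7:F. ✗
w4: successors {w0, w1, w3, w7}; q there: w0:T, w1:F, w3:F, w7:F. ✗
w5: successors {w2, w3, w5, w7}; q there: w2:F, w3:F, w5:F, w7:F. ✗
w7: successors {w0, w1, w2, w3, w4, w7}; q there: w0:T, w1:F, w2:F, w3:F, w4:T, w7:F. ✗

∅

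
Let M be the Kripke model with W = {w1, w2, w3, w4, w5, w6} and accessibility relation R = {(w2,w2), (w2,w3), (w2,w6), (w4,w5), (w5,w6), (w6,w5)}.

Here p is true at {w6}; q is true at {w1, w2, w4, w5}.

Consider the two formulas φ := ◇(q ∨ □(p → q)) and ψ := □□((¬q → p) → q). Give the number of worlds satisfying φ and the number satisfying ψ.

For ◇(q ∨ □(p → q)):
w1: no successors, so ◇(q ∨ □(p → q)) fails. ✗
w2: successors {w2, w3, w6}; q ∨ □(p → q) there: w2:T, w3:T, w6:T. ✓
w3: no successors, so ◇(q ∨ □(p → q)) fails. ✗
w4: successors {w5}; q ∨ □(p → q) there: w5:T. ✓
w5: successors {w6}; q ∨ □(p → q) there: w6:T. ✓
w6: successors {w5}; q ∨ □(p → q) there: w5:T. ✓
— 4 worlds.
For □□((¬q → p) → q):
w1: no successors, so □□((¬q → p) → q) holds vacuously. ✓
w2: successors {w2, w3, w6}; □((¬q → p) → q) there: w2:F, w3:T, w6:T. ✗
w3: no successors, so □□((¬q → p) → q) holds vacuously. ✓
w4: successors {w5}; □((¬q → p) → q) there: w5:F. ✗
w5: successors {w6}; □((¬q → p) → q) there: w6:T. ✓
w6: successors {w5}; □((¬q → p) → q) there: w5:F. ✗
— 3 worlds.

4 and 3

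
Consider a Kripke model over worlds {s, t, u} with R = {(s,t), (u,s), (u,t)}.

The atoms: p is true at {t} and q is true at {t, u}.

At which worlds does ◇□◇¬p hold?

{s, u}

s: successors {t}; □◇¬p there: t:T. ✓
t: no successors, so ◇□◇¬p fails. ✗
u: successors {s, t}; □◇¬p there: s:F, t:T. ✓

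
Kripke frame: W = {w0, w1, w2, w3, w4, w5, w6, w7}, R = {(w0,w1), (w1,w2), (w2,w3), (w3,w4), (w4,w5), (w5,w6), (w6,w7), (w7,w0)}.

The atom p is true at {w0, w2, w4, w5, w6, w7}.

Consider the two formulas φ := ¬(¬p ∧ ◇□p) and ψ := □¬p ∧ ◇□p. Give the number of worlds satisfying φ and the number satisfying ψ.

7 and 2

For ¬(¬p ∧ ◇□p):
w0: ¬p ∧ ◇□p is F. ✓
w1: ¬p ∧ ◇□p is F. ✓
w2: ¬p ∧ ◇□p is F. ✓
w3: ¬p ∧ ◇□p is T. ✗
w4: ¬p ∧ ◇□p is F. ✓
w5: ¬p ∧ ◇□p is F. ✓
w6: ¬p ∧ ◇□p is F. ✓
w7: ¬p ∧ ◇□p is F. ✓
— 7 worlds.
For □¬p ∧ ◇□p:
w0: □¬p is T, ◇□p is T. ✓
w1: □¬p is F, ◇□p is F. ✗
w2: □¬p is T, ◇□p is T. ✓
w3: □¬p is F, ◇□p is T. ✗
w4: □¬p is F, ◇□p is T. ✗
w5: □¬p is F, ◇□p is T. ✗
w6: □¬p is F, ◇□p is T. ✗
w7: □¬p is F, ◇□p is F. ✗
— 2 worlds.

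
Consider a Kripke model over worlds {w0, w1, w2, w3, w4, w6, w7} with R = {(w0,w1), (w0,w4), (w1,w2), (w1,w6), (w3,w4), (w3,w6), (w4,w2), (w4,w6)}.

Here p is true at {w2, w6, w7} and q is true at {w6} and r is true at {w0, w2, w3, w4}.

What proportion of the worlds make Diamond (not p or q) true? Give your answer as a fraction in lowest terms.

w0: successors {w1, w4}; not p or q there: w1:T, w4:T. ✓
w1: successors {w2, w6}; not p or q there: w2:F, w6:T. ✓
w2: no successors, so Diamond (not p or q) fails. ✗
w3: successors {w4, w6}; not p or q there: w4:T, w6:T. ✓
w4: successors {w2, w6}; not p or q there: w2:F, w6:T. ✓
w6: no successors, so Diamond (not p or q) fails. ✗
w7: no successors, so Diamond (not p or q) fails. ✗
That's 4 of 7 worlds, so 4/7.

4/7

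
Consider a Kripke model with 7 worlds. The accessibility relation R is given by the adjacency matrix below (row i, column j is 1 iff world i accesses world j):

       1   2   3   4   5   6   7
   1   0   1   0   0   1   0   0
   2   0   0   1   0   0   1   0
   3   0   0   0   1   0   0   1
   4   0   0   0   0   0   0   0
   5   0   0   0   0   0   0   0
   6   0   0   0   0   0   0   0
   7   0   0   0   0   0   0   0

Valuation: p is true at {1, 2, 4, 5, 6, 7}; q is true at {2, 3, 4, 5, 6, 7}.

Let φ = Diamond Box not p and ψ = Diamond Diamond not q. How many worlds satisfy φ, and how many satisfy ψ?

For Diamond Box not p:
1: successors {2, 5}; Box not p there: 2:F, 5:T. ✓
2: successors {3, 6}; Box not p there: 3:F, 6:T. ✓
3: successors {4, 7}; Box not p there: 4:T, 7:T. ✓
4: no successors, so Diamond Box not p fails. ✗
5: no successors, so Diamond Box not p fails. ✗
6: no successors, so Diamond Box not p fails. ✗
7: no successors, so Diamond Box not p fails. ✗
— 3 worlds.
For Diamond Diamond not q:
1: successors {2, 5}; Diamond not q there: 2:F, 5:F. ✗
2: successors {3, 6}; Diamond not q there: 3:F, 6:F. ✗
3: successors {4, 7}; Diamond not q there: 4:F, 7:F. ✗
4: no successors, so Diamond Diamond not q fails. ✗
5: no successors, so Diamond Diamond not q fails. ✗
6: no successors, so Diamond Diamond not q fails. ✗
7: no successors, so Diamond Diamond not q fails. ✗
— 0 worlds.

3 and 0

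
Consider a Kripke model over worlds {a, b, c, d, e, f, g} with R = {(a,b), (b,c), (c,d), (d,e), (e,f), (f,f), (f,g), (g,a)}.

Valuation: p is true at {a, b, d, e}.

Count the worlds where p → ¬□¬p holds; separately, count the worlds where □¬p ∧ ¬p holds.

5 and 1

For p → ¬□¬p:
a: p is T, ¬□¬p is T. ✓
b: p is T, ¬□¬p is F. ✗
c: p is F, ¬□¬p is T. ✓
d: p is T, ¬□¬p is T. ✓
e: p is T, ¬□¬p is F. ✗
f: p is F, ¬□¬p is F. ✓
g: p is F, ¬□¬p is T. ✓
— 5 worlds.
For □¬p ∧ ¬p:
a: □¬p is F, ¬p is F. ✗
b: □¬p is T, ¬p is F. ✗
c: □¬p is F, ¬p is T. ✗
d: □¬p is F, ¬p is F. ✗
e: □¬p is T, ¬p is F. ✗
f: □¬p is T, ¬p is T. ✓
g: □¬p is F, ¬p is T. ✗
— 1 world.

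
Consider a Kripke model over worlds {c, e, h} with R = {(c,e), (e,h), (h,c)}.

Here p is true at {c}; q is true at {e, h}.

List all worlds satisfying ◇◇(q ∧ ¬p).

{c, h}

c: successors {e}; ◇(q ∧ ¬p) there: e:T. ✓
e: successors {h}; ◇(q ∧ ¬p) there: h:F. ✗
h: successors {c}; ◇(q ∧ ¬p) there: c:T. ✓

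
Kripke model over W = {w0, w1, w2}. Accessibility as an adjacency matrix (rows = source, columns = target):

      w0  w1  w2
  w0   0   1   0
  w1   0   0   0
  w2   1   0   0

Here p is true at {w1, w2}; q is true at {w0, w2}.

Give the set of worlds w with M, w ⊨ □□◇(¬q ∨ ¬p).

w0: successors {w1}; □◇(¬q ∨ ¬p) there: w1:T. ✓
w1: no successors, so □□◇(¬q ∨ ¬p) holds vacuously. ✓
w2: successors {w0}; □◇(¬q ∨ ¬p) there: w0:F. ✗

{w0, w1}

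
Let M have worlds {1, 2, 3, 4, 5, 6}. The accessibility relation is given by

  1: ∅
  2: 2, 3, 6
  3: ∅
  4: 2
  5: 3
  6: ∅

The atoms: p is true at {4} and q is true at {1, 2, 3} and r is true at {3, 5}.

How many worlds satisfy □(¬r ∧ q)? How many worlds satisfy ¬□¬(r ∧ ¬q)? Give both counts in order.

For □(¬r ∧ q):
1: no successors, so □(¬r ∧ q) holds vacuously. ✓
2: successors {2, 3, 6}; ¬r ∧ q there: 2:T, 3:F, 6:F. ✗
3: no successors, so □(¬r ∧ q) holds vacuously. ✓
4: successors {2}; ¬r ∧ q there: 2:T. ✓
5: successors {3}; ¬r ∧ q there: 3:F. ✗
6: no successors, so □(¬r ∧ q) holds vacuously. ✓
— 4 worlds.
For ¬□¬(r ∧ ¬q):
1: □¬(r ∧ ¬q) is T. ✗
2: □¬(r ∧ ¬q) is T. ✗
3: □¬(r ∧ ¬q) is T. ✗
4: □¬(r ∧ ¬q) is T. ✗
5: □¬(r ∧ ¬q) is T. ✗
6: □¬(r ∧ ¬q) is T. ✗
— 0 worlds.

4 and 0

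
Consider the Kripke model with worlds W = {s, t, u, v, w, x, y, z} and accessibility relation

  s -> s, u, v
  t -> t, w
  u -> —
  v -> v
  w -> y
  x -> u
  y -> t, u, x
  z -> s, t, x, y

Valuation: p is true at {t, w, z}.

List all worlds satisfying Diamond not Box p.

{s, t, v, w, y, z}

s: successors {s, u, v}; not Box p there: s:T, u:F, v:T. ✓
t: successors {t, w}; not Box p there: t:F, w:T. ✓
u: no successors, so Diamond not Box p fails. ✗
v: successors {v}; not Box p there: v:T. ✓
w: successors {y}; not Box p there: y:T. ✓
x: successors {u}; not Box p there: u:F. ✗
y: successors {t, u, x}; not Box p there: t:F, u:F, x:T. ✓
z: successors {s, t, x, y}; not Box p there: s:T, t:F, x:T, y:T. ✓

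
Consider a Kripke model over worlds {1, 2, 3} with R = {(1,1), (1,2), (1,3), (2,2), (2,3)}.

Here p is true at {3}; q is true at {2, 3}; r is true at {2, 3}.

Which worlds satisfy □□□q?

{2, 3}

1: successors {1, 2, 3}; □□q there: 1:F, 2:T, 3:T. ✗
2: successors {2, 3}; □□q there: 2:T, 3:T. ✓
3: no successors, so □□□q holds vacuously. ✓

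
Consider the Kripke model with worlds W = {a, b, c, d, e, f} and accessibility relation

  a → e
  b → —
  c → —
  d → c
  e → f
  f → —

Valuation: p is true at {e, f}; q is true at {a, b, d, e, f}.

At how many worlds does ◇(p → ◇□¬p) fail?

a: successors {e}; p → ◇□¬p there: e:T. ✓
b: no successors, so ◇(p → ◇□¬p) fails. ✗
c: no successors, so ◇(p → ◇□¬p) fails. ✗
d: successors {c}; p → ◇□¬p there: c:T. ✓
e: successors {f}; p → ◇□¬p there: f:F. ✗
f: no successors, so ◇(p → ◇□¬p) fails. ✗
Satisfying worlds: {a, d}.
So ◇(p → ◇□¬p) fails at the other 4 worlds.

4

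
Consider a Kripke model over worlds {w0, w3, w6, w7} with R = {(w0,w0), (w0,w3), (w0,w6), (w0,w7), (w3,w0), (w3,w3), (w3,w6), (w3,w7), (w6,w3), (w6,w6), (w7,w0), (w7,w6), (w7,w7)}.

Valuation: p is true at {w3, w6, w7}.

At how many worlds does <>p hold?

w0: successors {w0, w3, w6, w7}; p there: w0:F, w3:T, w6:T, w7:T. ✓
w3: successors {w0, w3, w6, w7}; p there: w0:F, w3:T, w6:T, w7:T. ✓
w6: successors {w3, w6}; p there: w3:T, w6:T. ✓
w7: successors {w0, w6, w7}; p there: w0:F, w6:T, w7:T. ✓
Satisfying worlds: {w0, w3, w6, w7}.

4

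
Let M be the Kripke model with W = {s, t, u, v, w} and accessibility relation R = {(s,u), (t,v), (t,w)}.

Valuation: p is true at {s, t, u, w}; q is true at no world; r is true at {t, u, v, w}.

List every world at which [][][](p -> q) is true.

s: successors {u}; [][](p -> q) there: u:T. ✓
t: successors {v, w}; [][](p -> q) there: v:T, w:T. ✓
u: no successors, so [][][](p -> q) holds vacuously. ✓
v: no successors, so [][][](p -> q) holds vacuously. ✓
w: no successors, so [][][](p -> q) holds vacuously. ✓

{s, t, u, v, w}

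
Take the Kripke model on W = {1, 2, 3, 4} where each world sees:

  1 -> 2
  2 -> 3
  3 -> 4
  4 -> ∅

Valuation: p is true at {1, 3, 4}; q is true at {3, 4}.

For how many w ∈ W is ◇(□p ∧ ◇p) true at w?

1: successors {2}; □p ∧ ◇p there: 2:T. ✓
2: successors {3}; □p ∧ ◇p there: 3:T. ✓
3: successors {4}; □p ∧ ◇p there: 4:F. ✗
4: no successors, so ◇(□p ∧ ◇p) fails. ✗
Satisfying worlds: {1, 2}.

2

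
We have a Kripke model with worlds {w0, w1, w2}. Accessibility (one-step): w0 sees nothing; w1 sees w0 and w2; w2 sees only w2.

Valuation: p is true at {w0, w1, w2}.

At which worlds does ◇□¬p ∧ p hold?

{w1}

w0: ◇□¬p is F, p is T. ✗
w1: ◇□¬p is T, p is T. ✓
w2: ◇□¬p is F, p is T. ✗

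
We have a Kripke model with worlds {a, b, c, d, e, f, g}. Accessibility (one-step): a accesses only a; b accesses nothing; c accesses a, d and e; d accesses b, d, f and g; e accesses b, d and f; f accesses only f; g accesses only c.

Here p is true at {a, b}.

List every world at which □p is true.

a: successors {a}; p there: a:T. ✓
b: no successors, so □p holds vacuously. ✓
c: successors {a, d, e}; p there: a:T, d:F, e:F. ✗
d: successors {b, d, f, g}; p there: b:T, d:F, f:F, g:F. ✗
e: successors {b, d, f}; p there: b:T, d:F, f:F. ✗
f: successors {f}; p there: f:F. ✗
g: successors {c}; p there: c:F. ✗

{a, b}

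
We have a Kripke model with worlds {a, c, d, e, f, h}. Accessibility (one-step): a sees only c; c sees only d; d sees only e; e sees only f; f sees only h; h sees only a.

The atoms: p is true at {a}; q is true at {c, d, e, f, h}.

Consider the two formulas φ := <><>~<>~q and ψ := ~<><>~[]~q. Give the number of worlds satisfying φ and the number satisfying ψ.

For <><>~<>~q:
a: successors {c}; <>~<>~q there: c:T. ✓
c: successors {d}; <>~<>~q there: d:T. ✓
d: successors {e}; <>~<>~q there: e:T. ✓
e: successors {f}; <>~<>~q there: f:F. ✗
f: successors {h}; <>~<>~q there: h:T. ✓
h: successors {a}; <>~<>~q there: a:T. ✓
— 5 worlds.
For ~<><>~[]~q:
a: <><>~[]~q is T. ✗
c: <><>~[]~q is T. ✗
d: <><>~[]~q is T. ✗
e: <><>~[]~q is F. ✓
f: <><>~[]~q is T. ✗
h: <><>~[]~q is T. ✗
— 1 world.

5 and 1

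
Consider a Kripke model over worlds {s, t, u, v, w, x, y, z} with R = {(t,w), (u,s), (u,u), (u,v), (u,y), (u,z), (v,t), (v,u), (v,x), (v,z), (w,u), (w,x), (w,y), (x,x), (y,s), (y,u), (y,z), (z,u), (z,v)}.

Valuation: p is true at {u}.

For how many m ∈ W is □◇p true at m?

3

s: no successors, so □◇p holds vacuously. ✓
t: successors {w}; ◇p there: w:T. ✓
u: successors {s, u, v, y, z}; ◇p there: s:F, u:T, v:T, y:T, z:T. ✗
v: successors {t, u, x, z}; ◇p there: t:F, u:T, x:F, z:T. ✗
w: successors {u, x, y}; ◇p there: u:T, x:F, y:T. ✗
x: successors {x}; ◇p there: x:F. ✗
y: successors {s, u, z}; ◇p there: s:F, u:T, z:T. ✗
z: successors {u, v}; ◇p there: u:T, v:T. ✓
Satisfying worlds: {s, t, z}.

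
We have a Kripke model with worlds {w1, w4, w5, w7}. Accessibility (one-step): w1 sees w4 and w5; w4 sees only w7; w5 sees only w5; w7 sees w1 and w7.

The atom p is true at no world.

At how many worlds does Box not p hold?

w1: successors {w4, w5}; not p there: w4:T, w5:T. ✓
w4: successors {w7}; not p there: w7:T. ✓
w5: successors {w5}; not p there: w5:T. ✓
w7: successors {w1, w7}; not p there: w1:T, w7:T. ✓
Satisfying worlds: {w1, w4, w5, w7}.

4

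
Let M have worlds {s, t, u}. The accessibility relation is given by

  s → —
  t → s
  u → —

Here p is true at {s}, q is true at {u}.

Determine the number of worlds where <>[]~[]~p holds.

1

s: no successors, so <>[]~[]~p fails. ✗
t: successors {s}; []~[]~p there: s:T. ✓
u: no successors, so <>[]~[]~p fails. ✗
Satisfying worlds: {t}.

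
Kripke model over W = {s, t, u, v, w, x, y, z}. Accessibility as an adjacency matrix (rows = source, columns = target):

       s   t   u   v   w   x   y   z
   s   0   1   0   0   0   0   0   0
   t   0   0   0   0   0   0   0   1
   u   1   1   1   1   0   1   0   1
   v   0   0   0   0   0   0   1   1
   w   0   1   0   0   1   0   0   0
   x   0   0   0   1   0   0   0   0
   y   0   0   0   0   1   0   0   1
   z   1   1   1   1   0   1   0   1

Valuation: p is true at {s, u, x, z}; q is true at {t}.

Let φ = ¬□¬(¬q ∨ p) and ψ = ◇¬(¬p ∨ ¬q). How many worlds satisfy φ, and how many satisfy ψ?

For ¬□¬(¬q ∨ p):
s: □¬(¬q ∨ p) is T. ✗
t: □¬(¬q ∨ p) is F. ✓
u: □¬(¬q ∨ p) is F. ✓
v: □¬(¬q ∨ p) is F. ✓
w: □¬(¬q ∨ p) is F. ✓
x: □¬(¬q ∨ p) is F. ✓
y: □¬(¬q ∨ p) is F. ✓
z: □¬(¬q ∨ p) is F. ✓
— 7 worlds.
For ◇¬(¬p ∨ ¬q):
s: successors {t}; ¬(¬p ∨ ¬q) there: t:F. ✗
t: successors {z}; ¬(¬p ∨ ¬q) there: z:F. ✗
u: successors {s, t, u, v, x, z}; ¬(¬p ∨ ¬q) there: s:F, t:F, u:F, v:F, x:F, z:F. ✗
v: successors {y, z}; ¬(¬p ∨ ¬q) there: y:F, z:F. ✗
w: successors {t, w}; ¬(¬p ∨ ¬q) there: t:F, w:F. ✗
x: successors {v}; ¬(¬p ∨ ¬q) there: v:F. ✗
y: successors {w, z}; ¬(¬p ∨ ¬q) there: w:F, z:F. ✗
z: successors {s, t, u, v, x, z}; ¬(¬p ∨ ¬q) there: s:F, t:F, u:F, v:F, x:F, z:F. ✗
— 0 worlds.

7 and 0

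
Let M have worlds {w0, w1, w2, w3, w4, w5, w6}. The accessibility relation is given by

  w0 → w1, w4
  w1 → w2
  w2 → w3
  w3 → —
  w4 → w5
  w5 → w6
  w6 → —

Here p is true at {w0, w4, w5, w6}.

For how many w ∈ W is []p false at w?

3

w0: successors {w1, w4}; p there: w1:F, w4:T. ✗
w1: successors {w2}; p there: w2:F. ✗
w2: successors {w3}; p there: w3:F. ✗
w3: no successors, so []p holds vacuously. ✓
w4: successors {w5}; p there: w5:T. ✓
w5: successors {w6}; p there: w6:T. ✓
w6: no successors, so []p holds vacuously. ✓
Satisfying worlds: {w3, w4, w5, w6}.
So []p fails at the other 3 worlds.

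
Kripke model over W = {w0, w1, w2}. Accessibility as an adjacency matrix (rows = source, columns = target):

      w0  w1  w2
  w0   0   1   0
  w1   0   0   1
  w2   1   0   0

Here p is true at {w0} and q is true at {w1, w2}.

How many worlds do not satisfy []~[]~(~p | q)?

w0: successors {w1}; ~[]~(~p | q) there: w1:T. ✓
w1: successors {w2}; ~[]~(~p | q) there: w2:F. ✗
w2: successors {w0}; ~[]~(~p | q) there: w0:T. ✓
Satisfying worlds: {w0, w2}.
So []~[]~(~p | q) fails at the other 1 world.

1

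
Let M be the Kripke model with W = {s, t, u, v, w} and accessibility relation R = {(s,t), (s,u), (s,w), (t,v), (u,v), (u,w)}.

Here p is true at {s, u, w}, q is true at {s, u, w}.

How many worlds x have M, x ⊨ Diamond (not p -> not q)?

s: successors {t, u, w}; not p -> not q there: t:T, u:T, w:T. ✓
t: successors {v}; not p -> not q there: v:T. ✓
u: successors {v, w}; not p -> not q there: v:T, w:T. ✓
v: no successors, so Diamond (not p -> not q) fails. ✗
w: no successors, so Diamond (not p -> not q) fails. ✗
Satisfying worlds: {s, t, u}.

3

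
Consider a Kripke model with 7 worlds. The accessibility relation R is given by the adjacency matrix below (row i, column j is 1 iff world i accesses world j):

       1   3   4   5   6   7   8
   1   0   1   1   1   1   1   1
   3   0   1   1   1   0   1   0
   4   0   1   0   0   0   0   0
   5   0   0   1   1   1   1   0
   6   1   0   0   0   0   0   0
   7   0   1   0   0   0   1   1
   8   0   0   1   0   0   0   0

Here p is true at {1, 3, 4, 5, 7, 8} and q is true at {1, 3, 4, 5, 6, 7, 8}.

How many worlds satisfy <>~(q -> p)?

2

1: successors {3, 4, 5, 6, 7, 8}; ~(q -> p) there: 3:F, 4:F, 5:F, 6:T, 7:F, 8:F. ✓
3: successors {3, 4, 5, 7}; ~(q -> p) there: 3:F, 4:F, 5:F, 7:F. ✗
4: successors {3}; ~(q -> p) there: 3:F. ✗
5: successors {4, 5, 6, 7}; ~(q -> p) there: 4:F, 5:F, 6:T, 7:F. ✓
6: successors {1}; ~(q -> p) there: 1:F. ✗
7: successors {3, 7, 8}; ~(q -> p) there: 3:F, 7:F, 8:F. ✗
8: successors {4}; ~(q -> p) there: 4:F. ✗
Satisfying worlds: {1, 5}.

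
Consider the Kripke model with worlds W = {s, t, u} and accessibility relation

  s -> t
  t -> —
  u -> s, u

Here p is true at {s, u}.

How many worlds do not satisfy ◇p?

s: successors {t}; p there: t:F. ✗
t: no successors, so ◇p fails. ✗
u: successors {s, u}; p there: s:T, u:T. ✓
Satisfying worlds: {u}.
So ◇p fails at the other 2 worlds.

2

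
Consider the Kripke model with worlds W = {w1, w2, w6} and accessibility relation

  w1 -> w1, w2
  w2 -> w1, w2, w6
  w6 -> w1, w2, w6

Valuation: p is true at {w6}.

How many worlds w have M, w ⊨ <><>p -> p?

1

w1: <><>p is T, p is F. ✗
w2: <><>p is T, p is F. ✗
w6: <><>p is T, p is T. ✓
Satisfying worlds: {w6}.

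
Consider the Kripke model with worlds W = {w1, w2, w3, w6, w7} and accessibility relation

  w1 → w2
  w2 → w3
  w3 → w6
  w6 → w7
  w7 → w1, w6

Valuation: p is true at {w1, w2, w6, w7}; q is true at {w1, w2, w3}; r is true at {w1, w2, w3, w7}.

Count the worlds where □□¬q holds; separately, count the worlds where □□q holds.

2 and 1

For □□¬q:
w1: successors {w2}; □¬q there: w2:F. ✗
w2: successors {w3}; □¬q there: w3:T. ✓
w3: successors {w6}; □¬q there: w6:T. ✓
w6: successors {w7}; □¬q there: w7:F. ✗
w7: successors {w1, w6}; □¬q there: w1:F, w6:T. ✗
— 2 worlds.
For □□q:
w1: successors {w2}; □q there: w2:T. ✓
w2: successors {w3}; □q there: w3:F. ✗
w3: successors {w6}; □q there: w6:F. ✗
w6: successors {w7}; □q there: w7:F. ✗
w7: successors {w1, w6}; □q there: w1:T, w6:F. ✗
— 1 world.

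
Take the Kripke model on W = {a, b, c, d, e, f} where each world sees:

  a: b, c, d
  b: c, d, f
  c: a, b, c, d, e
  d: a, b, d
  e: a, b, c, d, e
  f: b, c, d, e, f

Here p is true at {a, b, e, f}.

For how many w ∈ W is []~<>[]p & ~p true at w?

a: []~<>[]p is T, ~p is F. ✗
b: []~<>[]p is T, ~p is F. ✗
c: []~<>[]p is T, ~p is T. ✓
d: []~<>[]p is T, ~p is T. ✓
e: []~<>[]p is T, ~p is F. ✗
f: []~<>[]p is T, ~p is F. ✗
Satisfying worlds: {c, d}.

2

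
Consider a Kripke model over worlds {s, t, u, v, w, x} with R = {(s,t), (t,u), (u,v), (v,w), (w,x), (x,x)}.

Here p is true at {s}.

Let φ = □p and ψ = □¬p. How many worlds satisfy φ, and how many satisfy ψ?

0 and 6

For □p:
s: successors {t}; p there: t:F. ✗
t: successors {u}; p there: u:F. ✗
u: successors {v}; p there: v:F. ✗
v: successors {w}; p there: w:F. ✗
w: successors {x}; p there: x:F. ✗
x: successors {x}; p there: x:F. ✗
— 0 worlds.
For □¬p:
s: successors {t}; ¬p there: t:T. ✓
t: successors {u}; ¬p there: u:T. ✓
u: successors {v}; ¬p there: v:T. ✓
v: successors {w}; ¬p there: w:T. ✓
w: successors {x}; ¬p there: x:T. ✓
x: successors {x}; ¬p there: x:T. ✓
— 6 worlds.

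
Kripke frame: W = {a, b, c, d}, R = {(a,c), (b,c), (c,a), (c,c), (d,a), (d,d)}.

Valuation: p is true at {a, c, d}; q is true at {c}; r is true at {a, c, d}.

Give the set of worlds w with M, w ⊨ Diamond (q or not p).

a: successors {c}; q or not p there: c:T. ✓
b: successors {c}; q or not p there: c:T. ✓
c: successors {a, c}; q or not p there: a:F, c:T. ✓
d: successors {a, d}; q or not p there: a:F, d:F. ✗

{a, b, c}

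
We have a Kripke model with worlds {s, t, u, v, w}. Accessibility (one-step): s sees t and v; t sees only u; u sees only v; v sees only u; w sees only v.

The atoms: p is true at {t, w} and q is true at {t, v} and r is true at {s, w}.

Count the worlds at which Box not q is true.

2

s: successors {t, v}; not q there: t:F, v:F. ✗
t: successors {u}; not q there: u:T. ✓
u: successors {v}; not q there: v:F. ✗
v: successors {u}; not q there: u:T. ✓
w: successors {v}; not q there: v:F. ✗
Satisfying worlds: {t, v}.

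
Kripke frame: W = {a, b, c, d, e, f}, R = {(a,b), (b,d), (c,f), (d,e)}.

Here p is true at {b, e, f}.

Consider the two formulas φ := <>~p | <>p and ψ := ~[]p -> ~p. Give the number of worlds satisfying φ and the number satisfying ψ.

4 and 5

For <>~p | <>p:
a: <>~p is F, <>p is T. ✓
b: <>~p is T, <>p is F. ✓
c: <>~p is F, <>p is T. ✓
d: <>~p is F, <>p is T. ✓
e: <>~p is F, <>p is F. ✗
f: <>~p is F, <>p is F. ✗
— 4 worlds.
For ~[]p -> ~p:
a: ~[]p is F, ~p is T. ✓
b: ~[]p is T, ~p is F. ✗
c: ~[]p is F, ~p is T. ✓
d: ~[]p is F, ~p is T. ✓
e: ~[]p is F, ~p is F. ✓
f: ~[]p is F, ~p is F. ✓
— 5 worlds.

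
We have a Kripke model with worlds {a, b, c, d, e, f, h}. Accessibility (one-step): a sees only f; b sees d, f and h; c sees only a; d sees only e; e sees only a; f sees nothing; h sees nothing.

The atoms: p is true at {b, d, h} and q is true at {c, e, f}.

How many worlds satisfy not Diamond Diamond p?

a: Diamond Diamond p is F. ✓
b: Diamond Diamond p is F. ✓
c: Diamond Diamond p is F. ✓
d: Diamond Diamond p is F. ✓
e: Diamond Diamond p is F. ✓
f: Diamond Diamond p is F. ✓
h: Diamond Diamond p is F. ✓
Satisfying worlds: {a, b, c, d, e, f, h}.

7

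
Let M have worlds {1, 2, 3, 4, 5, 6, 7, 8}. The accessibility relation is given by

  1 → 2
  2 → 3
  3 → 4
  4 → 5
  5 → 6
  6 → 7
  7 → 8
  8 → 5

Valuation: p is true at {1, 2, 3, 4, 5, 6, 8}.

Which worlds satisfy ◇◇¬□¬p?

1: successors {2}; ◇¬□¬p there: 2:T. ✓
2: successors {3}; ◇¬□¬p there: 3:T. ✓
3: successors {4}; ◇¬□¬p there: 4:T. ✓
4: successors {5}; ◇¬□¬p there: 5:F. ✗
5: successors {6}; ◇¬□¬p there: 6:T. ✓
6: successors {7}; ◇¬□¬p there: 7:T. ✓
7: successors {8}; ◇¬□¬p there: 8:T. ✓
8: successors {5}; ◇¬□¬p there: 5:F. ✗

{1, 2, 3, 5, 6, 7}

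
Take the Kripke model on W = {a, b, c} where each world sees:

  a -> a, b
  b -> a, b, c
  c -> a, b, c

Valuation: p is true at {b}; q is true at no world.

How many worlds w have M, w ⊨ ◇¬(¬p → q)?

a: successors {a, b}; ¬(¬p → q) there: a:T, b:F. ✓
b: successors {a, b, c}; ¬(¬p → q) there: a:T, b:F, c:T. ✓
c: successors {a, b, c}; ¬(¬p → q) there: a:T, b:F, c:T. ✓
Satisfying worlds: {a, b, c}.

3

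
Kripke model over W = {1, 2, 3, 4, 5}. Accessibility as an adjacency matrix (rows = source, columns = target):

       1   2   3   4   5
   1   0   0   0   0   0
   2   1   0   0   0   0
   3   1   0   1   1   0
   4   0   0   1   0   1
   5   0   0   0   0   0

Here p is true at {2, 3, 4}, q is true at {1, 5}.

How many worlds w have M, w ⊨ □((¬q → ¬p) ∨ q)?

1: no successors, so □((¬q → ¬p) ∨ q) holds vacuously. ✓
2: successors {1}; (¬q → ¬p) ∨ q there: 1:T. ✓
3: successors {1, 3, 4}; (¬q → ¬p) ∨ q there: 1:T, 3:F, 4:F. ✗
4: successors {3, 5}; (¬q → ¬p) ∨ q there: 3:F, 5:T. ✗
5: no successors, so □((¬q → ¬p) ∨ q) holds vacuously. ✓
Satisfying worlds: {1, 2, 5}.

3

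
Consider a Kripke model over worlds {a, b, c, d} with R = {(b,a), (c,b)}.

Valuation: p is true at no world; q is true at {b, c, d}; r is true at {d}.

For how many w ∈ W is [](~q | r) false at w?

1

a: no successors, so [](~q | r) holds vacuously. ✓
b: successors {a}; ~q | r there: a:T. ✓
c: successors {b}; ~q | r there: b:F. ✗
d: no successors, so [](~q | r) holds vacuously. ✓
Satisfying worlds: {a, b, d}.
So [](~q | r) fails at the other 1 world.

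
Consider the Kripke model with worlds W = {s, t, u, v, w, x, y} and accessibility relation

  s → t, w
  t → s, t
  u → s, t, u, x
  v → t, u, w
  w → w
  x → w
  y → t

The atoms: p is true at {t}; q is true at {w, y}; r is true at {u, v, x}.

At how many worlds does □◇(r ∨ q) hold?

2

s: successors {t, w}; ◇(r ∨ q) there: t:F, w:T. ✗
t: successors {s, t}; ◇(r ∨ q) there: s:T, t:F. ✗
u: successors {s, t, u, x}; ◇(r ∨ q) there: s:T, t:F, u:T, x:T. ✗
v: successors {t, u, w}; ◇(r ∨ q) there: t:F, u:T, w:T. ✗
w: successors {w}; ◇(r ∨ q) there: w:T. ✓
x: successors {w}; ◇(r ∨ q) there: w:T. ✓
y: successors {t}; ◇(r ∨ q) there: t:F. ✗
Satisfying worlds: {w, x}.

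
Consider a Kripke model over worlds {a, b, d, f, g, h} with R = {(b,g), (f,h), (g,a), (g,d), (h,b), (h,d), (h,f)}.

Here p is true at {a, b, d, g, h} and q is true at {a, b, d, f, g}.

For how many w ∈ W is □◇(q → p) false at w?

a: no successors, so □◇(q → p) holds vacuously. ✓
b: successors {g}; ◇(q → p) there: g:T. ✓
d: no successors, so □◇(q → p) holds vacuously. ✓
f: successors {h}; ◇(q → p) there: h:T. ✓
g: successors {a, d}; ◇(q → p) there: a:F, d:F. ✗
h: successors {b, d, f}; ◇(q → p) there: b:T, d:F, f:T. ✗
Satisfying worlds: {a, b, d, f}.
So □◇(q → p) fails at the other 2 worlds.

2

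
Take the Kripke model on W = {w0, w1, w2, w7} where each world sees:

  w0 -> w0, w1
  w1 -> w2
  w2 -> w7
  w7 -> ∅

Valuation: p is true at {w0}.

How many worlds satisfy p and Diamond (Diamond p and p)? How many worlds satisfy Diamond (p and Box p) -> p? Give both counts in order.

For p and Diamond (Diamond p and p):
w0: p is T, Diamond (Diamond p and p) is T. ✓
w1: p is F, Diamond (Diamond p and p) is F. ✗
w2: p is F, Diamond (Diamond p and p) is F. ✗
w7: p is F, Diamond (Diamond p and p) is F. ✗
— 1 world.
For Diamond (p and Box p) -> p:
w0: Diamond (p and Box p) is F, p is T. ✓
w1: Diamond (p and Box p) is F, p is F. ✓
w2: Diamond (p and Box p) is F, p is F. ✓
w7: Diamond (p and Box p) is F, p is F. ✓
— 4 worlds.

1 and 4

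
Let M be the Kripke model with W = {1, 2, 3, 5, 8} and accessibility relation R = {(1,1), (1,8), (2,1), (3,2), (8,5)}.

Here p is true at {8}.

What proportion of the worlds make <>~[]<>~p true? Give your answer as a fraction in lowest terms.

1: successors {1, 8}; ~[]<>~p there: 1:F, 8:T. ✓
2: successors {1}; ~[]<>~p there: 1:F. ✗
3: successors {2}; ~[]<>~p there: 2:F. ✗
5: no successors, so <>~[]<>~p fails. ✗
8: successors {5}; ~[]<>~p there: 5:F. ✗
That's 1 of 5 worlds, so 1/5.

1/5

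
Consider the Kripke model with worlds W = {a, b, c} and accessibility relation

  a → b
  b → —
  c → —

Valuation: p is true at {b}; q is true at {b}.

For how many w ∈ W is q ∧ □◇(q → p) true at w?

a: q is F, □◇(q → p) is F. ✗
b: q is T, □◇(q → p) is T. ✓
c: q is F, □◇(q → p) is T. ✗
Satisfying worlds: {b}.

1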